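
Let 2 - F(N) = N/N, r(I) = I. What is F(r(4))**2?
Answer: 1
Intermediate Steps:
F(N) = 1 (F(N) = 2 - N/N = 2 - 1*1 = 2 - 1 = 1)
F(r(4))**2 = 1**2 = 1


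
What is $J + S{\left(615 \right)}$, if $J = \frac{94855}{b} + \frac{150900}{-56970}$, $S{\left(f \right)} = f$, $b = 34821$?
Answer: $\frac{1506366800}{2449077} \approx 615.08$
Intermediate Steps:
$J = \frac{184445}{2449077}$ ($J = \frac{94855}{34821} + \frac{150900}{-56970} = 94855 \cdot \frac{1}{34821} + 150900 \left(- \frac{1}{56970}\right) = \frac{94855}{34821} - \frac{5030}{1899} = \frac{184445}{2449077} \approx 0.075312$)
$J + S{\left(615 \right)} = \frac{184445}{2449077} + 615 = \frac{1506366800}{2449077}$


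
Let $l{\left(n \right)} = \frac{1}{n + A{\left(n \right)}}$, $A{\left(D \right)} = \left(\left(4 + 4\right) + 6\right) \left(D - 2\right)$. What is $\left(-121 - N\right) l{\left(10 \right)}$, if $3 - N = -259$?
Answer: $- \frac{383}{122} \approx -3.1393$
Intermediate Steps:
$N = 262$ ($N = 3 - -259 = 3 + 259 = 262$)
$A{\left(D \right)} = -28 + 14 D$ ($A{\left(D \right)} = \left(8 + 6\right) \left(-2 + D\right) = 14 \left(-2 + D\right) = -28 + 14 D$)
$l{\left(n \right)} = \frac{1}{-28 + 15 n}$ ($l{\left(n \right)} = \frac{1}{n + \left(-28 + 14 n\right)} = \frac{1}{-28 + 15 n}$)
$\left(-121 - N\right) l{\left(10 \right)} = \frac{-121 - 262}{-28 + 15 \cdot 10} = \frac{-121 - 262}{-28 + 150} = - \frac{383}{122}$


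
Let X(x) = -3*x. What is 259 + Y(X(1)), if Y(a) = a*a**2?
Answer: 232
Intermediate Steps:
Y(a) = a**3
259 + Y(X(1)) = 259 + (-3*1)**3 = 259 + (-3)**3 = 259 - 27 = 232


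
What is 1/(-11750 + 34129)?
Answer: 1/22379 ≈ 4.4685e-5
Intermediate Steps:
1/(-11750 + 34129) = 1/22379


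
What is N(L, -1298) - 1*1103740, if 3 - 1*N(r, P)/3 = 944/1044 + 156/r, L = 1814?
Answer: -87094543889/78909 ≈ -1.1037e+6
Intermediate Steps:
N(r, P) = 547/87 - 468/r (N(r, P) = 9 - 3*(944/1044 + 156/r) = 9 - 3*(944*(1/1044) + 156/r) = 9 - 3*(236/261 + 156/r) = 9 + (-236/87 - 468/r) = 547/87 - 468/r)
N(L, -1298) - 1*1103740 = (547/87 - 468/1814) - 1*1103740 = (547/87 - 468*1/1814) - 1103740 = (547/87 - 234/907) - 1103740 = 475771/78909 - 1103740 = -87094543889/78909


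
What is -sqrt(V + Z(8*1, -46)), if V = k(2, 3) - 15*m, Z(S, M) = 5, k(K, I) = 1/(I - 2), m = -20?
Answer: -3*sqrt(34) ≈ -17.493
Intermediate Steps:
k(K, I) = 1/(-2 + I)
V = 301 (V = 1/(-2 + 3) - 15*(-20) = 1/1 + 300 = 1 + 300 = 301)
-sqrt(V + Z(8*1, -46)) = -sqrt(301 + 5) = -sqrt(306) = -3*sqrt(34)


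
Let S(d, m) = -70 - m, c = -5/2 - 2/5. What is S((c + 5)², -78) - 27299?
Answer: -27291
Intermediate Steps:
c = -29/10 (c = -5*½ - 2*⅕ = -5/2 - ⅖ = -29/10 ≈ -2.9000)
S((c + 5)², -78) - 27299 = (-70 - 1*(-78)) - 27299 = (-70 + 78) - 27299 = 8 - 27299 = -27291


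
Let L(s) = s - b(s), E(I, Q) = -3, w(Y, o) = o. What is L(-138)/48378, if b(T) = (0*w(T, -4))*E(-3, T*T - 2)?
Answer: -23/8063 ≈ -0.0028525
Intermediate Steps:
b(T) = 0 (b(T) = (0*(-4))*(-3) = 0*(-3) = 0)
L(s) = s (L(s) = s - 1*0 = s + 0 = s)
L(-138)/48378 = -138/48378 = -138*1/48378 = -23/8063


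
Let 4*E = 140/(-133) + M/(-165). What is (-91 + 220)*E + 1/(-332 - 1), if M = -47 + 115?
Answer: -16439257/347985 ≈ -47.241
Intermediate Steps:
M = 68
E = -1148/3135 (E = (140/(-133) + 68/(-165))/4 = (140*(-1/133) + 68*(-1/165))/4 = (-20/19 - 68/165)/4 = (¼)*(-4592/3135) = -1148/3135 ≈ -0.36619)
(-91 + 220)*E + 1/(-332 - 1) = (-91 + 220)*(-1148/3135) + 1/(-332 - 1) = 129*(-1148/3135) + 1/(-333) = -49364/1045 - 1/333 = -16439257/347985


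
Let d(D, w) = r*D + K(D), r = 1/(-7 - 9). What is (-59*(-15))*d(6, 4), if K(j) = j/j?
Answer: 4425/8 ≈ 553.13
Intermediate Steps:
K(j) = 1
r = -1/16 (r = 1/(-16) = -1/16 ≈ -0.062500)
d(D, w) = 1 - D/16 (d(D, w) = -D/16 + 1 = 1 - D/16)
(-59*(-15))*d(6, 4) = (-59*(-15))*(1 - 1/16*6) = 885*(1 - 3/8) = 885*(5/8) = 4425/8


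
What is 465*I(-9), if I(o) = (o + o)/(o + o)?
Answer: 465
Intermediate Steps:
I(o) = 1 (I(o) = (2*o)/((2*o)) = (2*o)*(1/(2*o)) = 1)
465*I(-9) = 465*1 = 465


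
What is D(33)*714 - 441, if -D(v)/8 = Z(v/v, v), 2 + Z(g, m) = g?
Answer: 5271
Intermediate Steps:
Z(g, m) = -2 + g
D(v) = 8 (D(v) = -8*(-2 + v/v) = -8*(-2 + 1) = -8*(-1) = 8)
D(33)*714 - 441 = 8*714 - 441 = 5712 - 441 = 5271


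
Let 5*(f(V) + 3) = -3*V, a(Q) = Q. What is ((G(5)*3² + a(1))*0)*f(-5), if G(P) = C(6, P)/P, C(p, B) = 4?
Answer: 0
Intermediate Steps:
G(P) = 4/P
f(V) = -3 - 3*V/5 (f(V) = -3 + (-3*V)/5 = -3 - 3*V/5)
((G(5)*3² + a(1))*0)*f(-5) = (((4/5)*3² + 1)*0)*(-3 - ⅗*(-5)) = (((4*(⅕))*9 + 1)*0)*(-3 + 3) = (((⅘)*9 + 1)*0)*0 = ((36/5 + 1)*0)*0 = ((41/5)*0)*0 = 0*0 = 0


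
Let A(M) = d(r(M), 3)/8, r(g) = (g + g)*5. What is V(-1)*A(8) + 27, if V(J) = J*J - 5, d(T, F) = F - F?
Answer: 27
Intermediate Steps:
r(g) = 10*g (r(g) = (2*g)*5 = 10*g)
d(T, F) = 0
V(J) = -5 + J**2 (V(J) = J**2 - 5 = -5 + J**2)
A(M) = 0 (A(M) = 0/8 = 0*(1/8) = 0)
V(-1)*A(8) + 27 = (-5 + (-1)**2)*0 + 27 = (-5 + 1)*0 + 27 = -4*0 + 27 = 0 + 27 = 27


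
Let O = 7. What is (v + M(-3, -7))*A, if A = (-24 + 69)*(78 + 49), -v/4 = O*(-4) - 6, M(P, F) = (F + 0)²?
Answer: 1057275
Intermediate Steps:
M(P, F) = F²
v = 136 (v = -4*(7*(-4) - 6) = -4*(-28 - 6) = -4*(-34) = 136)
A = 5715 (A = 45*127 = 5715)
(v + M(-3, -7))*A = (136 + (-7)²)*5715 = (136 + 49)*5715 = 185*5715 = 1057275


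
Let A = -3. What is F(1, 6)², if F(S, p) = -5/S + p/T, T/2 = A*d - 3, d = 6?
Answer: 1296/49 ≈ 26.449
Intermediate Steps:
T = -42 (T = 2*(-3*6 - 3) = 2*(-18 - 3) = 2*(-21) = -42)
F(S, p) = -5/S - p/42 (F(S, p) = -5/S + p/(-42) = -5/S + p*(-1/42) = -5/S - p/42)
F(1, 6)² = (-5/1 - 1/42*6)² = (-5*1 - ⅐)² = (-5 - ⅐)² = (-36/7)² = 1296/49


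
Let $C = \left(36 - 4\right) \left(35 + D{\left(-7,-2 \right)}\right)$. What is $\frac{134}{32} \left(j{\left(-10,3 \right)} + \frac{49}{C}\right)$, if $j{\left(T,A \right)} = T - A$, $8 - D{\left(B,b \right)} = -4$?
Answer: $- \frac{1306701}{24064} \approx -54.301$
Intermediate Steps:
$D{\left(B,b \right)} = 12$ ($D{\left(B,b \right)} = 8 - -4 = 8 + 4 = 12$)
$C = 1504$ ($C = \left(36 - 4\right) \left(35 + 12\right) = 32 \cdot 47 = 1504$)
$\frac{134}{32} \left(j{\left(-10,3 \right)} + \frac{49}{C}\right) = \frac{134}{32} \left(\left(-10 - 3\right) + \frac{49}{1504}\right) = 134 \cdot \frac{1}{32} \left(\left(-10 - 3\right) + 49 \cdot \frac{1}{1504}\right) = \frac{67 \left(-13 + \frac{49}{1504}\right)}{16} = \frac{67}{16} \left(- \frac{19503}{1504}\right) = - \frac{1306701}{24064}$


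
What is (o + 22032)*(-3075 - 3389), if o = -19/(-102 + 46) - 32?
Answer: -995471352/7 ≈ -1.4221e+8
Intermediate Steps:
o = -1773/56 (o = -19/(-56) - 32 = -19*(-1/56) - 32 = 19/56 - 32 = -1773/56 ≈ -31.661)
(o + 22032)*(-3075 - 3389) = (-1773/56 + 22032)*(-3075 - 3389) = (1232019/56)*(-6464) = -995471352/7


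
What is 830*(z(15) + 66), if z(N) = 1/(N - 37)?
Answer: 602165/11 ≈ 54742.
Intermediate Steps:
z(N) = 1/(-37 + N)
830*(z(15) + 66) = 830*(1/(-37 + 15) + 66) = 830*(1/(-22) + 66) = 830*(-1/22 + 66) = 830*(1451/22) = 602165/11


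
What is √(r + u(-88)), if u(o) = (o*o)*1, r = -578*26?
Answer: 2*I*√1821 ≈ 85.346*I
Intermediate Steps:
r = -15028
u(o) = o² (u(o) = o²*1 = o²)
√(r + u(-88)) = √(-15028 + (-88)²) = √(-15028 + 7744) = √(-7284) = 2*I*√1821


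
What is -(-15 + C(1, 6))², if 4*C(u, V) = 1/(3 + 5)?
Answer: -229441/1024 ≈ -224.06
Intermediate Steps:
C(u, V) = 1/32 (C(u, V) = 1/(4*(3 + 5)) = (¼)/8 = (¼)*(⅛) = 1/32)
-(-15 + C(1, 6))² = -(-15 + 1/32)² = -(-479/32)² = -1*229441/1024 = -229441/1024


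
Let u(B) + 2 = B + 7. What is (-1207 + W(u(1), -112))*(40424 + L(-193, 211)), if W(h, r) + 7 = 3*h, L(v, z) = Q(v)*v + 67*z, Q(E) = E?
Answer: -109804760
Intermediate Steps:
L(v, z) = v² + 67*z (L(v, z) = v*v + 67*z = v² + 67*z)
u(B) = 5 + B (u(B) = -2 + (B + 7) = -2 + (7 + B) = 5 + B)
W(h, r) = -7 + 3*h
(-1207 + W(u(1), -112))*(40424 + L(-193, 211)) = (-1207 + (-7 + 3*(5 + 1)))*(40424 + ((-193)² + 67*211)) = (-1207 + (-7 + 3*6))*(40424 + (37249 + 14137)) = (-1207 + (-7 + 18))*(40424 + 51386) = (-1207 + 11)*91810 = -1196*91810 = -109804760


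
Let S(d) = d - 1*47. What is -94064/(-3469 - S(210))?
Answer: 5879/227 ≈ 25.899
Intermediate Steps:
S(d) = -47 + d (S(d) = d - 47 = -47 + d)
-94064/(-3469 - S(210)) = -94064/(-3469 - (-47 + 210)) = -94064/(-3469 - 1*163) = -94064/(-3469 - 163) = -94064/(-3632) = -94064*(-1/3632) = 5879/227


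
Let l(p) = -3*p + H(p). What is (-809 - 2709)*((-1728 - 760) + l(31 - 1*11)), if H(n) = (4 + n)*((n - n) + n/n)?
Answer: 8879432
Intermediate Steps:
H(n) = 4 + n (H(n) = (4 + n)*(0 + 1) = (4 + n)*1 = 4 + n)
l(p) = 4 - 2*p (l(p) = -3*p + (4 + p) = 4 - 2*p)
(-809 - 2709)*((-1728 - 760) + l(31 - 1*11)) = (-809 - 2709)*((-1728 - 760) + (4 - 2*(31 - 1*11))) = -3518*(-2488 + (4 - 2*(31 - 11))) = -3518*(-2488 + (4 - 2*20)) = -3518*(-2488 + (4 - 40)) = -3518*(-2488 - 36) = -3518*(-2524) = 8879432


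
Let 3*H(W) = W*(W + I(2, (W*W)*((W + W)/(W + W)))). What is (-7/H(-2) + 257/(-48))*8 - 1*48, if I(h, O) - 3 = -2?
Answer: -1049/6 ≈ -174.83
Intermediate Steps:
I(h, O) = 1 (I(h, O) = 3 - 2 = 1)
H(W) = W*(1 + W)/3 (H(W) = (W*(W + 1))/3 = (W*(1 + W))/3 = W*(1 + W)/3)
(-7/H(-2) + 257/(-48))*8 - 1*48 = (-7*(-3/(2*(1 - 2))) + 257/(-48))*8 - 1*48 = (-7/((⅓)*(-2)*(-1)) + 257*(-1/48))*8 - 48 = (-7/⅔ - 257/48)*8 - 48 = (-7*3/2 - 257/48)*8 - 48 = (-21/2 - 257/48)*8 - 48 = -761/48*8 - 48 = -761/6 - 48 = -1049/6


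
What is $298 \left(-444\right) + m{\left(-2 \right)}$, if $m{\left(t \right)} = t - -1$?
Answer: $-132313$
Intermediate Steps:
$m{\left(t \right)} = 1 + t$ ($m{\left(t \right)} = t + 1 = 1 + t$)
$298 \left(-444\right) + m{\left(-2 \right)} = 298 \left(-444\right) + \left(1 - 2\right) = -132312 - 1 = -132313$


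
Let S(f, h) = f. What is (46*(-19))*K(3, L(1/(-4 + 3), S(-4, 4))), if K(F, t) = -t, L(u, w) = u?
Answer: -874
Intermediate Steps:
(46*(-19))*K(3, L(1/(-4 + 3), S(-4, 4))) = (46*(-19))*(-1/(-4 + 3)) = -(-874)/(-1) = -(-874)*(-1) = -874*1 = -874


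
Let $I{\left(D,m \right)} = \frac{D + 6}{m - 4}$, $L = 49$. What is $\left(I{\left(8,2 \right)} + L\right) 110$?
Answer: $4620$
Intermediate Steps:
$I{\left(D,m \right)} = \frac{6 + D}{-4 + m}$
$\left(I{\left(8,2 \right)} + L\right) 110 = \left(\frac{6 + 8}{-4 + 2} + 49\right) 110 = \left(\frac{1}{-2} \cdot 14 + 49\right) 110 = \left(\left(- \frac{1}{2}\right) 14 + 49\right) 110 = \left(-7 + 49\right) 110 = 42 \cdot 110 = 4620$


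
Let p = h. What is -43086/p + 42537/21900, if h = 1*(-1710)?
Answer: 11292463/416100 ≈ 27.139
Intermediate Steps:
h = -1710
p = -1710
-43086/p + 42537/21900 = -43086/(-1710) + 42537/21900 = -43086*(-1/1710) + 42537*(1/21900) = 7181/285 + 14179/7300 = 11292463/416100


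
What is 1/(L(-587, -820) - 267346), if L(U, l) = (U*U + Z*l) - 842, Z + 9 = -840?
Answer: 1/772561 ≈ 1.2944e-6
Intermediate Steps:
Z = -849 (Z = -9 - 840 = -849)
L(U, l) = -842 + U**2 - 849*l (L(U, l) = (U*U - 849*l) - 842 = (U**2 - 849*l) - 842 = -842 + U**2 - 849*l)
1/(L(-587, -820) - 267346) = 1/((-842 + (-587)**2 - 849*(-820)) - 267346) = 1/((-842 + 344569 + 696180) - 267346) = 1/(1039907 - 267346) = 1/772561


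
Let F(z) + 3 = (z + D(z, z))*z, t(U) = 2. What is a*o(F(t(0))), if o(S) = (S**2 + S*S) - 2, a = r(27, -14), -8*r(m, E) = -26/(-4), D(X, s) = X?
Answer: -39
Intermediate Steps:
r(m, E) = -13/16 (r(m, E) = -(-13)/(4*(-4)) = -(-13)*(-1)/(4*4) = -1/8*13/2 = -13/16)
a = -13/16 ≈ -0.81250
F(z) = -3 + 2*z**2 (F(z) = -3 + (z + z)*z = -3 + (2*z)*z = -3 + 2*z**2)
o(S) = -2 + 2*S**2 (o(S) = (S**2 + S**2) - 2 = 2*S**2 - 2 = -2 + 2*S**2)
a*o(F(t(0))) = -13*(-2 + 2*(-3 + 2*2**2)**2)/16 = -13*(-2 + 2*(-3 + 2*4)**2)/16 = -13*(-2 + 2*(-3 + 8)**2)/16 = -13*(-2 + 2*5**2)/16 = -13*(-2 + 2*25)/16 = -13*(-2 + 50)/16 = -13/16*48 = -39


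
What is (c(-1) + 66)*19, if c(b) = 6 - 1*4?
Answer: 1292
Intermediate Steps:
c(b) = 2 (c(b) = 6 - 4 = 2)
(c(-1) + 66)*19 = (2 + 66)*19 = 68*19 = 1292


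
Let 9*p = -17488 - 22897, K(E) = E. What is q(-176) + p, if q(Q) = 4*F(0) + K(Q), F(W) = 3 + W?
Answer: -41861/9 ≈ -4651.2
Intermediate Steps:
p = -40385/9 (p = (-17488 - 22897)/9 = (⅑)*(-40385) = -40385/9 ≈ -4487.2)
q(Q) = 12 + Q (q(Q) = 4*(3 + 0) + Q = 4*3 + Q = 12 + Q)
q(-176) + p = (12 - 176) - 40385/9 = -164 - 40385/9 = -41861/9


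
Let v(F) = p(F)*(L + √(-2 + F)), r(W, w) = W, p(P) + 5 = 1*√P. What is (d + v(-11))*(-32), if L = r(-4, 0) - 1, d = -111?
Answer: 3552 - 32*(5 - I*√11)*(5 - I*√13) ≈ 3134.7 + 1107.5*I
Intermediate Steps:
p(P) = -5 + √P (p(P) = -5 + 1*√P = -5 + √P)
L = -5 (L = -4 - 1 = -5)
v(F) = (-5 + √F)*(-5 + √(-2 + F))
(d + v(-11))*(-32) = (-111 + (-5 + √(-11))*(-5 + √(-2 - 11)))*(-32) = (-111 + (-5 + I*√11)*(-5 + √(-13)))*(-32) = (-111 + (-5 + I*√11)*(-5 + I*√13))*(-32) = 3552 - 32*(-5 + I*√11)*(-5 + I*√13)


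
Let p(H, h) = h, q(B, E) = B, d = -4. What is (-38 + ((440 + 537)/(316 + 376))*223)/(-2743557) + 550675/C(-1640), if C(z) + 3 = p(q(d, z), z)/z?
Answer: -522739655028925/1898541444 ≈ -2.7534e+5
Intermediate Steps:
C(z) = -2 (C(z) = -3 + z/z = -3 + 1 = -2)
(-38 + ((440 + 537)/(316 + 376))*223)/(-2743557) + 550675/C(-1640) = (-38 + ((440 + 537)/(316 + 376))*223)/(-2743557) + 550675/(-2) = (-38 + (977/692)*223)*(-1/2743557) + 550675*(-1/2) = (-38 + (977*(1/692))*223)*(-1/2743557) - 550675/2 = (-38 + (977/692)*223)*(-1/2743557) - 550675/2 = (-38 + 217871/692)*(-1/2743557) - 550675/2 = (191575/692)*(-1/2743557) - 550675/2 = -191575/1898541444 - 550675/2 = -522739655028925/1898541444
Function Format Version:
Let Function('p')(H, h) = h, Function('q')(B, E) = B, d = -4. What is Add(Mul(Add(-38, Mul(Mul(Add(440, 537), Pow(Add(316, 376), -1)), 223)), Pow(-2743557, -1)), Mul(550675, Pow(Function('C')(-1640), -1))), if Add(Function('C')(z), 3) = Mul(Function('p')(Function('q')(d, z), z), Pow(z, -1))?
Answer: Rational(-522739655028925, 1898541444) ≈ -2.7534e+5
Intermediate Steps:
Function('C')(z) = -2 (Function('C')(z) = Add(-3, Mul(z, Pow(z, -1))) = Add(-3, 1) = -2)
Add(Mul(Add(-38, Mul(Mul(Add(440, 537), Pow(Add(316, 376), -1)), 223)), Pow(-2743557, -1)), Mul(550675, Pow(Function('C')(-1640), -1))) = Add(Mul(Add(-38, Mul(Mul(Add(440, 537), Pow(Add(316, 376), -1)), 223)), Pow(-2743557, -1)), Mul(550675, Pow(-2, -1))) = Add(Mul(Add(-38, Mul(Mul(977, Pow(692, -1)), 223)), Rational(-1, 2743557)), Mul(550675, Rational(-1, 2))) = Add(Mul(Add(-38, Mul(Mul(977, Rational(1, 692)), 223)), Rational(-1, 2743557)), Rational(-550675, 2)) = Add(Mul(Add(-38, Mul(Rational(977, 692), 223)), Rational(-1, 2743557)), Rational(-550675, 2)) = Add(Mul(Add(-38, Rational(217871, 692)), Rational(-1, 2743557)), Rational(-550675, 2)) = Add(Mul(Rational(191575, 692), Rational(-1, 2743557)), Rational(-550675, 2)) = Add(Rational(-191575, 1898541444), Rational(-550675, 2)) = Rational(-522739655028925, 1898541444)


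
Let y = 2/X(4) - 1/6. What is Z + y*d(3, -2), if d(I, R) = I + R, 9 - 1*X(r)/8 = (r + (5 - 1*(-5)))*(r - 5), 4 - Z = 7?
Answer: -871/276 ≈ -3.1558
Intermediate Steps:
Z = -3 (Z = 4 - 1*7 = 4 - 7 = -3)
X(r) = 72 - 8*(-5 + r)*(10 + r) (X(r) = 72 - 8*(r + (5 - 1*(-5)))*(r - 5) = 72 - 8*(r + (5 + 5))*(-5 + r) = 72 - 8*(r + 10)*(-5 + r) = 72 - 8*(10 + r)*(-5 + r) = 72 - 8*(-5 + r)*(10 + r))
y = -43/276 (y = 2/(472 - 40*4 - 8*4**2) - 1/6 = 2/(472 - 160 - 8*16) - 1*1/6 = 2/(472 - 160 - 128) - 1/6 = 2/184 - 1/6 = 2*(1/184) - 1/6 = 1/92 - 1/6 = -43/276 ≈ -0.15580)
Z + y*d(3, -2) = -3 - 43*(3 - 2)/276 = -3 - 43/276*1 = -3 - 43/276 = -871/276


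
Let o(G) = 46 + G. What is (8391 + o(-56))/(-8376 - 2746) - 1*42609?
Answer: -473905679/11122 ≈ -42610.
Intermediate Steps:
(8391 + o(-56))/(-8376 - 2746) - 1*42609 = (8391 + (46 - 56))/(-8376 - 2746) - 1*42609 = (8391 - 10)/(-11122) - 42609 = 8381*(-1/11122) - 42609 = -8381/11122 - 42609 = -473905679/11122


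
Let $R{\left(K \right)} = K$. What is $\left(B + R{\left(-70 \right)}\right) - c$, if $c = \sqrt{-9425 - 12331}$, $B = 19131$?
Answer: $19061 - 14 i \sqrt{111} \approx 19061.0 - 147.5 i$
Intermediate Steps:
$c = 14 i \sqrt{111}$ ($c = \sqrt{-21756} = 14 i \sqrt{111} \approx 147.5 i$)
$\left(B + R{\left(-70 \right)}\right) - c = \left(19131 - 70\right) - 14 i \sqrt{111} = 19061 - 14 i \sqrt{111}$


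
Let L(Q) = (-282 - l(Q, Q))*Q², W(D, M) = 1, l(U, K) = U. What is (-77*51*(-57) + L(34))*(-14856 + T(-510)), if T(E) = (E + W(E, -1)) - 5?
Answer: 2174194090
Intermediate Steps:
T(E) = -4 + E (T(E) = (E + 1) - 5 = (1 + E) - 5 = -4 + E)
L(Q) = Q²*(-282 - Q) (L(Q) = (-282 - Q)*Q² = Q²*(-282 - Q))
(-77*51*(-57) + L(34))*(-14856 + T(-510)) = (-77*51*(-57) + 34²*(-282 - 1*34))*(-14856 + (-4 - 510)) = (-3927*(-57) + 1156*(-282 - 34))*(-14856 - 514) = (223839 + 1156*(-316))*(-15370) = (223839 - 365296)*(-15370) = -141457*(-15370) = 2174194090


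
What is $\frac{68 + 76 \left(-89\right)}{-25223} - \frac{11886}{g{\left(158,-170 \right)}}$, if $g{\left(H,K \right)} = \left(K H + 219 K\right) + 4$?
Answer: $\frac{11044249}{24491533} \approx 0.45094$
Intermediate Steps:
$g{\left(H,K \right)} = 4 + 219 K + H K$ ($g{\left(H,K \right)} = \left(H K + 219 K\right) + 4 = \left(219 K + H K\right) + 4 = 4 + 219 K + H K$)
$\frac{68 + 76 \left(-89\right)}{-25223} - \frac{11886}{g{\left(158,-170 \right)}} = \frac{68 + 76 \left(-89\right)}{-25223} - \frac{11886}{4 + 219 \left(-170\right) + 158 \left(-170\right)} = \left(68 - 6764\right) \left(- \frac{1}{25223}\right) - \frac{11886}{4 - 37230 - 26860} = \left(-6696\right) \left(- \frac{1}{25223}\right) - \frac{11886}{-64086} = \frac{6696}{25223} - - \frac{1981}{10681} = \frac{6696}{25223} + \frac{1981}{10681} = \frac{11044249}{24491533}$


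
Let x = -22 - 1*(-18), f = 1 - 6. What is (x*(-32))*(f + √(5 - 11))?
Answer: -640 + 128*I*√6 ≈ -640.0 + 313.53*I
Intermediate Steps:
f = -5
x = -4 (x = -22 + 18 = -4)
(x*(-32))*(f + √(5 - 11)) = (-4*(-32))*(-5 + √(5 - 11)) = 128*(-5 + √(-6)) = 128*(-5 + I*√6) = -640 + 128*I*√6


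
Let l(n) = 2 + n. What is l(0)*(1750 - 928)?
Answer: 1644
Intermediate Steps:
l(0)*(1750 - 928) = (2 + 0)*(1750 - 928) = 2*822 = 1644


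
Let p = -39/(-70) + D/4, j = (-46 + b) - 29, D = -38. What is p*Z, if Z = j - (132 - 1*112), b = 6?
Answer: 27857/35 ≈ 795.91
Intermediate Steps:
j = -69 (j = (-46 + 6) - 29 = -40 - 29 = -69)
p = -313/35 (p = -39/(-70) - 38/4 = -39*(-1/70) - 38*¼ = 39/70 - 19/2 = -313/35 ≈ -8.9429)
Z = -89 (Z = -69 - (132 - 1*112) = -69 - (132 - 112) = -69 - 1*20 = -69 - 20 = -89)
p*Z = -313/35*(-89) = 27857/35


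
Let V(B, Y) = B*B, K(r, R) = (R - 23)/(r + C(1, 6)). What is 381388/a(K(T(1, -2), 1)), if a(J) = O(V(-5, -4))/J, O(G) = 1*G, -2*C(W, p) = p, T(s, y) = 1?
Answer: 4195268/25 ≈ 1.6781e+5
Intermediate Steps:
C(W, p) = -p/2
K(r, R) = (-23 + R)/(-3 + r) (K(r, R) = (R - 23)/(r - 1/2*6) = (-23 + R)/(r - 3) = (-23 + R)/(-3 + r))
V(B, Y) = B**2
O(G) = G
a(J) = 25/J (a(J) = (-5)**2/J = 25/J)
381388/a(K(T(1, -2), 1)) = 381388/((25/(((-23 + 1)/(-3 + 1))))) = 381388/((25/((-22/(-2))))) = 381388/((25/((-1/2*(-22))))) = 381388/((25/11)) = 381388/((25*(1/11))) = 381388/(25/11) = 381388*(11/25) = 4195268/25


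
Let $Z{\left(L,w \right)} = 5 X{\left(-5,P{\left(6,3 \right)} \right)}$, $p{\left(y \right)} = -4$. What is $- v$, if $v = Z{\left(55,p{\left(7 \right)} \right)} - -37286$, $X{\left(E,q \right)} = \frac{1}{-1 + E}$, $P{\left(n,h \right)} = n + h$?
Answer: $- \frac{223711}{6} \approx -37285.0$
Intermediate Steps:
$P{\left(n,h \right)} = h + n$
$Z{\left(L,w \right)} = - \frac{5}{6}$ ($Z{\left(L,w \right)} = \frac{5}{-1 - 5} = \frac{5}{-6} = 5 \left(- \frac{1}{6}\right) = - \frac{5}{6}$)
$v = \frac{223711}{6}$ ($v = - \frac{5}{6} - -37286 = - \frac{5}{6} + 37286 = \frac{223711}{6} \approx 37285.0$)
$- v = \left(-1\right) \frac{223711}{6} = - \frac{223711}{6}$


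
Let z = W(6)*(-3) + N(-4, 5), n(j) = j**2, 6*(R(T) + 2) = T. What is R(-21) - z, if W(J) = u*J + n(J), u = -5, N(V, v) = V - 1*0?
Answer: 33/2 ≈ 16.500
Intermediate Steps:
R(T) = -2 + T/6
N(V, v) = V (N(V, v) = V + 0 = V)
W(J) = J**2 - 5*J (W(J) = -5*J + J**2 = J**2 - 5*J)
z = -22 (z = (6*(-5 + 6))*(-3) - 4 = (6*1)*(-3) - 4 = 6*(-3) - 4 = -18 - 4 = -22)
R(-21) - z = (-2 + (1/6)*(-21)) - 1*(-22) = (-2 - 7/2) + 22 = -11/2 + 22 = 33/2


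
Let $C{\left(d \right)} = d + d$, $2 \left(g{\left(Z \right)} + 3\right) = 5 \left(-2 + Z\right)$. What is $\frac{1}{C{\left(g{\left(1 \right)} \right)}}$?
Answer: $- \frac{1}{11} \approx -0.090909$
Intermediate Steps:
$g{\left(Z \right)} = -8 + \frac{5 Z}{2}$ ($g{\left(Z \right)} = -3 + \frac{5 \left(-2 + Z\right)}{2} = -3 + \frac{-10 + 5 Z}{2} = -3 + \left(-5 + \frac{5 Z}{2}\right) = -8 + \frac{5 Z}{2}$)
$C{\left(d \right)} = 2 d$
$\frac{1}{C{\left(g{\left(1 \right)} \right)}} = \frac{1}{2 \left(-8 + \frac{5}{2} \cdot 1\right)} = \frac{1}{2 \left(-8 + \frac{5}{2}\right)} = \frac{1}{2 \left(- \frac{11}{2}\right)} = \frac{1}{-11} = - \frac{1}{11}$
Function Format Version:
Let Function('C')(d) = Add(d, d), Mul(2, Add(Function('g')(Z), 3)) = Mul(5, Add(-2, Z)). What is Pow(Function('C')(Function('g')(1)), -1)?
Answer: Rational(-1, 11) ≈ -0.090909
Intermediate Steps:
Function('g')(Z) = Add(-8, Mul(Rational(5, 2), Z)) (Function('g')(Z) = Add(-3, Mul(Rational(1, 2), Mul(5, Add(-2, Z)))) = Add(-3, Mul(Rational(1, 2), Add(-10, Mul(5, Z)))) = Add(-3, Add(-5, Mul(Rational(5, 2), Z))) = Add(-8, Mul(Rational(5, 2), Z)))
Function('C')(d) = Mul(2, d)
Pow(Function('C')(Function('g')(1)), -1) = Pow(Mul(2, Add(-8, Mul(Rational(5, 2), 1))), -1) = Pow(Mul(2, Add(-8, Rational(5, 2))), -1) = Pow(Mul(2, Rational(-11, 2)), -1) = Pow(-11, -1) = Rational(-1, 11)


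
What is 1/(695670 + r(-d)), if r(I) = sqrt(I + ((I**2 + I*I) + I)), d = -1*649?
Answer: 69567/48395590520 - sqrt(8437)/48395590520 ≈ 1.4356e-6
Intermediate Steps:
d = -649
r(I) = sqrt(2*I + 2*I**2) (r(I) = sqrt(I + ((I**2 + I**2) + I)) = sqrt(I + (2*I**2 + I)) = sqrt(I + (I + 2*I**2)) = sqrt(2*I + 2*I**2))
1/(695670 + r(-d)) = 1/(695670 + sqrt(2)*sqrt((-1*(-649))*(1 - 1*(-649)))) = 1/(695670 + sqrt(2)*sqrt(649*(1 + 649))) = 1/(695670 + sqrt(2)*sqrt(649*650)) = 1/(695670 + sqrt(2)*sqrt(421850)) = 1/(695670 + sqrt(2)*(5*sqrt(16874))) = 1/(695670 + 10*sqrt(8437))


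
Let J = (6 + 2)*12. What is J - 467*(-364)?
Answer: 170084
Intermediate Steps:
J = 96 (J = 8*12 = 96)
J - 467*(-364) = 96 - 467*(-364) = 96 + 169988 = 170084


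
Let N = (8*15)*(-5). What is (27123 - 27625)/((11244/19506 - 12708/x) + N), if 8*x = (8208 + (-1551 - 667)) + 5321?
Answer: 9229787311/11186274725 ≈ 0.82510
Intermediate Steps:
N = -600 (N = 120*(-5) = -600)
x = 11311/8 (x = ((8208 + (-1551 - 667)) + 5321)/8 = ((8208 - 2218) + 5321)/8 = (5990 + 5321)/8 = (1/8)*11311 = 11311/8 ≈ 1413.9)
(27123 - 27625)/((11244/19506 - 12708/x) + N) = (27123 - 27625)/((11244/19506 - 12708/11311/8) - 600) = -502/((11244*(1/19506) - 12708*8/11311) - 600) = -502/((1874/3251 - 101664/11311) - 600) = -502/(-309312850/36772061 - 600) = -502/(-22372549450/36772061) = -502*(-36772061/22372549450) = 9229787311/11186274725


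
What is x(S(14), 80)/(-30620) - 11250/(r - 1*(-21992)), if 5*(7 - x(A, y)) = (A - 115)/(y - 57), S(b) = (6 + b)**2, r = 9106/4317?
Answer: -855328546907/1671711997705 ≈ -0.51165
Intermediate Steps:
r = 9106/4317 (r = 9106*(1/4317) = 9106/4317 ≈ 2.1093)
x(A, y) = 7 - (-115 + A)/(5*(-57 + y)) (x(A, y) = 7 - (A - 115)/(5*(y - 57)) = 7 - (-115 + A)/(5*(-57 + y)))
x(S(14), 80)/(-30620) - 11250/(r - 1*(-21992)) = ((-1880 - (6 + 14)**2 + 35*80)/(5*(-57 + 80)))/(-30620) - 11250/(9106/4317 - 1*(-21992)) = ((1/5)*(-1880 - 1*20**2 + 2800)/23)*(-1/30620) - 11250/(9106/4317 + 21992) = ((1/5)*(1/23)*(-1880 - 1*400 + 2800))*(-1/30620) - 11250/94948570/4317 = ((1/5)*(1/23)*(-1880 - 400 + 2800))*(-1/30620) - 11250*4317/94948570 = ((1/5)*(1/23)*520)*(-1/30620) - 4856625/9494857 = (104/23)*(-1/30620) - 4856625/9494857 = -26/176065 - 4856625/9494857 = -855328546907/1671711997705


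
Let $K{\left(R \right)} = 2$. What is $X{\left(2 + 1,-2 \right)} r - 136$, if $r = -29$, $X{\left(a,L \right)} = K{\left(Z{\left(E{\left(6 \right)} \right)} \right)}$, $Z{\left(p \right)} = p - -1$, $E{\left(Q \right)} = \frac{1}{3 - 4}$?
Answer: $-194$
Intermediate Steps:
$E{\left(Q \right)} = -1$ ($E{\left(Q \right)} = \frac{1}{-1} = -1$)
$Z{\left(p \right)} = 1 + p$ ($Z{\left(p \right)} = p + 1 = 1 + p$)
$X{\left(a,L \right)} = 2$
$X{\left(2 + 1,-2 \right)} r - 136 = 2 \left(-29\right) - 136 = -58 - 136 = -194$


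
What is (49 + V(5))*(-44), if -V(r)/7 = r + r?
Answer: 924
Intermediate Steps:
V(r) = -14*r (V(r) = -7*(r + r) = -14*r)
(49 + V(5))*(-44) = (49 - 14*5)*(-44) = (49 - 70)*(-44) = -21*(-44) = 924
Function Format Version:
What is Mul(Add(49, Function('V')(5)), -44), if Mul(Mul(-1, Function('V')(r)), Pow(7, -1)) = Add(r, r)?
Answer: 924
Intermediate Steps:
Function('V')(r) = Mul(-14, r) (Function('V')(r) = Mul(-7, Add(r, r)) = Mul(-7, Mul(2, r)) = Mul(-14, r))
Mul(Add(49, Function('V')(5)), -44) = Mul(Add(49, Mul(-14, 5)), -44) = Mul(Add(49, -70), -44) = Mul(-21, -44) = 924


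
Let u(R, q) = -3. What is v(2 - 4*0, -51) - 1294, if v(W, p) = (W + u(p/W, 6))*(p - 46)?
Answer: -1197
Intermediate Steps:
v(W, p) = (-46 + p)*(-3 + W) (v(W, p) = (W - 3)*(p - 46) = (-3 + W)*(-46 + p) = (-46 + p)*(-3 + W))
v(2 - 4*0, -51) - 1294 = (138 - 46*(2 - 4*0) - 3*(-51) + (2 - 4*0)*(-51)) - 1294 = (138 - 46*(2 + 0) + 153 + (2 + 0)*(-51)) - 1294 = (138 - 46*2 + 153 + 2*(-51)) - 1294 = (138 - 92 + 153 - 102) - 1294 = 97 - 1294 = -1197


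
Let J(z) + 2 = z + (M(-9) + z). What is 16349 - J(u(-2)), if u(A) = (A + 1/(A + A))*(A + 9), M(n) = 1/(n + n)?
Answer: 147443/9 ≈ 16383.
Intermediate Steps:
M(n) = 1/(2*n)
u(A) = (9 + A)*(A + 1/(2*A)) (u(A) = (A + 1/(2*A))*(9 + A) = (9 + A)*(A + 1/(2*A)))
J(z) = -37/18 + 2*z (J(z) = -2 + (z + ((1/2)/(-9) + z)) = -2 + (z + ((1/2)*(-1/9) + z)) = -2 + (z + (-1/18 + z)) = -2 + (-1/18 + 2*z) = -37/18 + 2*z)
16349 - J(u(-2)) = 16349 - (-37/18 + 2*(1/2 + (-2)**2 + 9*(-2) + (9/2)/(-2))) = 16349 - (-37/18 + 2*(1/2 + 4 - 18 + (9/2)*(-1/2))) = 16349 - (-37/18 + 2*(1/2 + 4 - 18 - 9/4)) = 16349 - (-37/18 + 2*(-63/4)) = 16349 - (-37/18 - 63/2) = 16349 - 1*(-302/9) = 16349 + 302/9 = 147443/9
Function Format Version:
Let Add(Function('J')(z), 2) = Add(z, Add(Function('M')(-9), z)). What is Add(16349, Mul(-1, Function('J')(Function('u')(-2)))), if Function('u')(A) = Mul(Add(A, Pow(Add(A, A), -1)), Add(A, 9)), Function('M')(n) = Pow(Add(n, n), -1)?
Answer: Rational(147443, 9) ≈ 16383.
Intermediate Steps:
Function('M')(n) = Mul(Rational(1, 2), Pow(n, -1)) (Function('M')(n) = Pow(Mul(2, n), -1) = Mul(Rational(1, 2), Pow(n, -1)))
Function('u')(A) = Mul(Add(9, A), Add(A, Mul(Rational(1, 2), Pow(A, -1)))) (Function('u')(A) = Mul(Add(A, Pow(Mul(2, A), -1)), Add(9, A)) = Mul(Add(A, Mul(Rational(1, 2), Pow(A, -1))), Add(9, A)) = Mul(Add(9, A), Add(A, Mul(Rational(1, 2), Pow(A, -1)))))
Function('J')(z) = Add(Rational(-37, 18), Mul(2, z)) (Function('J')(z) = Add(-2, Add(z, Add(Mul(Rational(1, 2), Pow(-9, -1)), z))) = Add(-2, Add(z, Add(Mul(Rational(1, 2), Rational(-1, 9)), z))) = Add(-2, Add(z, Add(Rational(-1, 18), z))) = Add(-2, Add(Rational(-1, 18), Mul(2, z))) = Add(Rational(-37, 18), Mul(2, z)))
Add(16349, Mul(-1, Function('J')(Function('u')(-2)))) = Add(16349, Mul(-1, Add(Rational(-37, 18), Mul(2, Add(Rational(1, 2), Pow(-2, 2), Mul(9, -2), Mul(Rational(9, 2), Pow(-2, -1))))))) = Add(16349, Mul(-1, Add(Rational(-37, 18), Mul(2, Add(Rational(1, 2), 4, -18, Mul(Rational(9, 2), Rational(-1, 2))))))) = Add(16349, Mul(-1, Add(Rational(-37, 18), Mul(2, Add(Rational(1, 2), 4, -18, Rational(-9, 4)))))) = Add(16349, Mul(-1, Add(Rational(-37, 18), Mul(2, Rational(-63, 4))))) = Add(16349, Mul(-1, Add(Rational(-37, 18), Rational(-63, 2)))) = Add(16349, Mul(-1, Rational(-302, 9))) = Add(16349, Rational(302, 9)) = Rational(147443, 9)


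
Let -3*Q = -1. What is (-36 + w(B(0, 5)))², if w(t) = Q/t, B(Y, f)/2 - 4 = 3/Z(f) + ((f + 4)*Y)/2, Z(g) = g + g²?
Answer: 19562929/15129 ≈ 1293.1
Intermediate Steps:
Q = ⅓ (Q = -⅓*(-1) = ⅓ ≈ 0.33333)
B(Y, f) = 8 + Y*(4 + f) + 6/(f*(1 + f)) (B(Y, f) = 8 + 2*(3/((f*(1 + f))) + ((f + 4)*Y)/2) = 8 + 2*(3*(1/(f*(1 + f))) + ((4 + f)*Y)*(½)) = 8 + 2*(3/(f*(1 + f)) + (Y*(4 + f))*(½)) = 8 + 2*(3/(f*(1 + f)) + Y*(4 + f)/2) = 8 + 2*(Y*(4 + f)/2 + 3/(f*(1 + f))) = 8 + (Y*(4 + f) + 6/(f*(1 + f))) = 8 + Y*(4 + f) + 6/(f*(1 + f)))
w(t) = 1/(3*t)
(-36 + w(B(0, 5)))² = (-36 + 1/(3*(((6 + 5*(1 + 5)*(8 + 4*0 + 0*5))/(5*(1 + 5))))))² = (-36 + 1/(3*(((⅕)*(6 + 5*6*(8 + 0 + 0))/6))))² = (-36 + 1/(3*(((⅕)*(⅙)*(6 + 5*6*8)))))² = (-36 + 1/(3*(((⅕)*(⅙)*(6 + 240)))))² = (-36 + 1/(3*(((⅕)*(⅙)*246))))² = (-36 + 1/(3*(41/5)))² = (-36 + (⅓)*(5/41))² = (-36 + 5/123)² = (-4423/123)² = 19562929/15129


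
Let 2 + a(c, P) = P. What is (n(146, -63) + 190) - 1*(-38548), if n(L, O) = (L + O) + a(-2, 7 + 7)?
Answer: 38833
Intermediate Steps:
a(c, P) = -2 + P
n(L, O) = 12 + L + O (n(L, O) = (L + O) + (-2 + (7 + 7)) = (L + O) + (-2 + 14) = (L + O) + 12 = 12 + L + O)
(n(146, -63) + 190) - 1*(-38548) = ((12 + 146 - 63) + 190) - 1*(-38548) = (95 + 190) + 38548 = 285 + 38548 = 38833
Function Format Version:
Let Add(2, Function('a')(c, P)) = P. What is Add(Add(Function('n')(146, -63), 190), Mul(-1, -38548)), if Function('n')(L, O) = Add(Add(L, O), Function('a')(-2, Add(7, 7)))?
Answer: 38833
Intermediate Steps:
Function('a')(c, P) = Add(-2, P)
Function('n')(L, O) = Add(12, L, O) (Function('n')(L, O) = Add(Add(L, O), Add(-2, Add(7, 7))) = Add(Add(L, O), Add(-2, 14)) = Add(Add(L, O), 12) = Add(12, L, O))
Add(Add(Function('n')(146, -63), 190), Mul(-1, -38548)) = Add(Add(Add(12, 146, -63), 190), Mul(-1, -38548)) = Add(Add(95, 190), 38548) = Add(285, 38548) = 38833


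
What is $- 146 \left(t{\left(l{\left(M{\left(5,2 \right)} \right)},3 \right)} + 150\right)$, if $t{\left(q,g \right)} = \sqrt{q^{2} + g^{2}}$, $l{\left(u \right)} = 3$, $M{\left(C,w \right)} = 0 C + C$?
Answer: $-21900 - 438 \sqrt{2} \approx -22519.0$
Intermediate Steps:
$M{\left(C,w \right)} = C$ ($M{\left(C,w \right)} = 0 + C = C$)
$t{\left(q,g \right)} = \sqrt{g^{2} + q^{2}}$
$- 146 \left(t{\left(l{\left(M{\left(5,2 \right)} \right)},3 \right)} + 150\right) = - 146 \left(\sqrt{3^{2} + 3^{2}} + 150\right) = - 146 \left(\sqrt{9 + 9} + 150\right) = - 146 \left(\sqrt{18} + 150\right) = - 146 \left(3 \sqrt{2} + 150\right) = - 146 \left(150 + 3 \sqrt{2}\right) = -21900 - 438 \sqrt{2}$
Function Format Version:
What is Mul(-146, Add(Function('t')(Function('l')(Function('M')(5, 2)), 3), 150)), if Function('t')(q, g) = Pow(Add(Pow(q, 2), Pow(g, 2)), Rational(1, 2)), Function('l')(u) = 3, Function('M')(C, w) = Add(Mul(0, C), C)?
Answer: Add(-21900, Mul(-438, Pow(2, Rational(1, 2)))) ≈ -22519.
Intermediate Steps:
Function('M')(C, w) = C (Function('M')(C, w) = Add(0, C) = C)
Function('t')(q, g) = Pow(Add(Pow(g, 2), Pow(q, 2)), Rational(1, 2))
Mul(-146, Add(Function('t')(Function('l')(Function('M')(5, 2)), 3), 150)) = Mul(-146, Add(Pow(Add(Pow(3, 2), Pow(3, 2)), Rational(1, 2)), 150)) = Mul(-146, Add(Pow(Add(9, 9), Rational(1, 2)), 150)) = Mul(-146, Add(Pow(18, Rational(1, 2)), 150)) = Mul(-146, Add(Mul(3, Pow(2, Rational(1, 2))), 150)) = Mul(-146, Add(150, Mul(3, Pow(2, Rational(1, 2))))) = Add(-21900, Mul(-438, Pow(2, Rational(1, 2))))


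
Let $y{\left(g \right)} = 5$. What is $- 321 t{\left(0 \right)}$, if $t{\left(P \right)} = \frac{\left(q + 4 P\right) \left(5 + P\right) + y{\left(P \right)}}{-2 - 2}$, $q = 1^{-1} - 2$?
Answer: $0$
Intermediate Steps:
$q = -1$ ($q = 1 - 2 = -1$)
$t{\left(P \right)} = - \frac{5}{4} - \frac{\left(-1 + 4 P\right) \left(5 + P\right)}{4}$ ($t{\left(P \right)} = \frac{\left(-1 + 4 P\right) \left(5 + P\right) + 5}{-2 - 2} = \frac{5 + \left(-1 + 4 P\right) \left(5 + P\right)}{-4} = \left(5 + \left(-1 + 4 P\right) \left(5 + P\right)\right) \left(- \frac{1}{4}\right) = - \frac{5}{4} - \frac{\left(-1 + 4 P\right) \left(5 + P\right)}{4}$)
$- 321 t{\left(0 \right)} = - 321 \cdot \frac{1}{4} \cdot 0 \left(-19 - 0\right) = - 321 \cdot \frac{1}{4} \cdot 0 \left(-19 + 0\right) = - 321 \cdot \frac{1}{4} \cdot 0 \left(-19\right) = \left(-321\right) 0 = 0$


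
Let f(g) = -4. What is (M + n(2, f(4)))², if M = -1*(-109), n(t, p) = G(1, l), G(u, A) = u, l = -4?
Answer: 12100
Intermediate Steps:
n(t, p) = 1
M = 109
(M + n(2, f(4)))² = (109 + 1)² = 110² = 12100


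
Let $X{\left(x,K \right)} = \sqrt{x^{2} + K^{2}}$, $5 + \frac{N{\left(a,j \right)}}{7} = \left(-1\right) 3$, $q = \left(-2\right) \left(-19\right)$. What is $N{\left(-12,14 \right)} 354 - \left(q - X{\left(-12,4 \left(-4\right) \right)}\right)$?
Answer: $-19842$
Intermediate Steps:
$q = 38$
$N{\left(a,j \right)} = -56$ ($N{\left(a,j \right)} = -35 + 7 \left(\left(-1\right) 3\right) = -35 + 7 \left(-3\right) = -35 - 21 = -56$)
$X{\left(x,K \right)} = \sqrt{K^{2} + x^{2}}$
$N{\left(-12,14 \right)} 354 - \left(q - X{\left(-12,4 \left(-4\right) \right)}\right) = \left(-56\right) 354 + \left(\sqrt{\left(4 \left(-4\right)\right)^{2} + \left(-12\right)^{2}} - 38\right) = -19824 - \left(38 - \sqrt{\left(-16\right)^{2} + 144}\right) = -19824 - \left(38 - \sqrt{256 + 144}\right) = -19824 - \left(38 - \sqrt{400}\right) = -19824 + \left(20 - 38\right) = -19824 - 18 = -19842$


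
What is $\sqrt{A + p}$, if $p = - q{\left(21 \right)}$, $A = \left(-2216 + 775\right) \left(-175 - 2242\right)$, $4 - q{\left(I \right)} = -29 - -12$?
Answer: $2 \sqrt{870719} \approx 1866.2$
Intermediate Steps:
$q{\left(I \right)} = 21$ ($q{\left(I \right)} = 4 - \left(-29 - -12\right) = 4 - \left(-29 + 12\right) = 4 - -17 = 4 + 17 = 21$)
$A = 3482897$ ($A = \left(-1441\right) \left(-2417\right) = 3482897$)
$p = -21$ ($p = \left(-1\right) 21 = -21$)
$\sqrt{A + p} = \sqrt{3482897 - 21} = \sqrt{3482876} = 2 \sqrt{870719}$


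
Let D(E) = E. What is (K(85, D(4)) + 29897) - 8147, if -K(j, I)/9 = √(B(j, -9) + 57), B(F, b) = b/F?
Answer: 21750 - 18*√102765/85 ≈ 21682.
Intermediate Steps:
K(j, I) = -9*√(57 - 9/j) (K(j, I) = -9*√(-9/j + 57) = -9*√(57 - 9/j))
(K(85, D(4)) + 29897) - 8147 = (-9*√(57 - 9/85) + 29897) - 8147 = (-18*√102765/85 + 29897) - 8147 = (29897 - 18*√102765/85) - 8147 = 21750 - 18*√102765/85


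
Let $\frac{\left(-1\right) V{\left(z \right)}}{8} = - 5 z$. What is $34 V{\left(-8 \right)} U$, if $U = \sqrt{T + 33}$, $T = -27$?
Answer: $- 10880 \sqrt{6} \approx -26650.0$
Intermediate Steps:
$V{\left(z \right)} = 40 z$ ($V{\left(z \right)} = - 8 \left(- 5 z\right) = 40 z$)
$U = \sqrt{6}$ ($U = \sqrt{-27 + 33} = \sqrt{6} \approx 2.4495$)
$34 V{\left(-8 \right)} U = 34 \cdot 40 \left(-8\right) \sqrt{6} = 34 \left(-320\right) \sqrt{6} = - 10880 \sqrt{6}$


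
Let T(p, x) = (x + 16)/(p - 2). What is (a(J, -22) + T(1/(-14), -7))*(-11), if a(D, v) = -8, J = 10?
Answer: 3938/29 ≈ 135.79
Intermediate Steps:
T(p, x) = (16 + x)/(-2 + p)
(a(J, -22) + T(1/(-14), -7))*(-11) = (-8 + (16 - 7)/(-2 + 1/(-14)))*(-11) = (-8 + 9/(-2 - 1/14))*(-11) = (-8 + 9/(-29/14))*(-11) = (-8 - 14/29*9)*(-11) = (-8 - 126/29)*(-11) = -358/29*(-11) = 3938/29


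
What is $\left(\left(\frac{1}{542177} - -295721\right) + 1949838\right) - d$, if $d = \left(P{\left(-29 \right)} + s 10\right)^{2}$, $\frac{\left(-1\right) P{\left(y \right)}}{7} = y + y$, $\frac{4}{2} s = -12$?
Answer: $\frac{1152583180212}{542177} \approx 2.1258 \cdot 10^{6}$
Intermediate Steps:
$s = -6$ ($s = \frac{1}{2} \left(-12\right) = -6$)
$P{\left(y \right)} = - 14 y$ ($P{\left(y \right)} = - 7 \left(y + y\right) = - 7 \cdot 2 y = - 14 y$)
$d = 119716$ ($d = \left(\left(-14\right) \left(-29\right) - 60\right)^{2} = \left(406 - 60\right)^{2} = 346^{2} = 119716$)
$\left(\left(\frac{1}{542177} - -295721\right) + 1949838\right) - d = \left(\left(\frac{1}{542177} - -295721\right) + 1949838\right) - 119716 = \left(\left(\frac{1}{542177} + 295721\right) + 1949838\right) - 119716 = \left(\frac{160333124618}{542177} + 1949838\right) - 119716 = \frac{1217490441944}{542177} - 119716 = \frac{1152583180212}{542177}$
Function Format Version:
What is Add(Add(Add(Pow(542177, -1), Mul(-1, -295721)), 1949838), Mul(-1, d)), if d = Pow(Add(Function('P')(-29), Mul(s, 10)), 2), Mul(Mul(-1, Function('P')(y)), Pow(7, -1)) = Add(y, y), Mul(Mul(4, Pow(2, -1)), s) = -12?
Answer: Rational(1152583180212, 542177) ≈ 2.1258e+6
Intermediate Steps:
s = -6 (s = Mul(Rational(1, 2), -12) = -6)
Function('P')(y) = Mul(-14, y) (Function('P')(y) = Mul(-7, Add(y, y)) = Mul(-7, Mul(2, y)) = Mul(-14, y))
d = 119716 (d = Pow(Add(Mul(-14, -29), Mul(-6, 10)), 2) = Pow(Add(406, -60), 2) = Pow(346, 2) = 119716)
Add(Add(Add(Pow(542177, -1), Mul(-1, -295721)), 1949838), Mul(-1, d)) = Add(Add(Add(Pow(542177, -1), Mul(-1, -295721)), 1949838), Mul(-1, 119716)) = Add(Add(Add(Rational(1, 542177), 295721), 1949838), -119716) = Add(Add(Rational(160333124618, 542177), 1949838), -119716) = Add(Rational(1217490441944, 542177), -119716) = Rational(1152583180212, 542177)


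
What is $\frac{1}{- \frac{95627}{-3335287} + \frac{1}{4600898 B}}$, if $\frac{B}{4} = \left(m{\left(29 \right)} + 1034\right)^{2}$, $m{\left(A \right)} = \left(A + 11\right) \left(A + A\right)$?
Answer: $\frac{690497203165042781664}{19797449528953481431} \approx 34.878$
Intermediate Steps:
$m{\left(A \right)} = 2 A \left(11 + A\right)$ ($m{\left(A \right)} = \left(11 + A\right) 2 A = 2 A \left(11 + A\right)$)
$B = 44997264$ ($B = 4 \left(2 \cdot 29 \left(11 + 29\right) + 1034\right)^{2} = 4 \left(2 \cdot 29 \cdot 40 + 1034\right)^{2} = 4 \left(2320 + 1034\right)^{2} = 4 \cdot 3354^{2} = 4 \cdot 11249316 = 44997264$)
$\frac{1}{- \frac{95627}{-3335287} + \frac{1}{4600898 B}} = \frac{1}{- \frac{95627}{-3335287} + \frac{1}{4600898 \cdot 44997264}} = \frac{1}{\left(-95627\right) \left(- \frac{1}{3335287}\right) + \frac{1}{4600898} \cdot \frac{1}{44997264}} = \frac{1}{\frac{95627}{3335287} + \frac{1}{207027821943072}} = \frac{1}{\frac{19797449528953481431}{690497203165042781664}} = \frac{690497203165042781664}{19797449528953481431}$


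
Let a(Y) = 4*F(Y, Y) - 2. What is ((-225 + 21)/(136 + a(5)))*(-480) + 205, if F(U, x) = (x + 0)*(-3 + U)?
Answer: 22265/29 ≈ 767.76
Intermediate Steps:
F(U, x) = x*(-3 + U)
a(Y) = -2 + 4*Y*(-3 + Y) (a(Y) = 4*(Y*(-3 + Y)) - 2 = 4*Y*(-3 + Y) - 2 = -2 + 4*Y*(-3 + Y))
((-225 + 21)/(136 + a(5)))*(-480) + 205 = ((-225 + 21)/(136 + (-2 + 4*5*(-3 + 5))))*(-480) + 205 = -204/(136 + (-2 + 4*5*2))*(-480) + 205 = -204/(136 + (-2 + 40))*(-480) + 205 = -204/(136 + 38)*(-480) + 205 = -204/174*(-480) + 205 = -204*1/174*(-480) + 205 = -34/29*(-480) + 205 = 16320/29 + 205 = 22265/29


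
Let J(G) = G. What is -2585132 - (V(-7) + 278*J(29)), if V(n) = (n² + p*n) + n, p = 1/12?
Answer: -31118825/12 ≈ -2.5932e+6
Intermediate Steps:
p = 1/12 ≈ 0.083333
V(n) = n² + 13*n/12 (V(n) = (n² + n/12) + n = n² + 13*n/12)
-2585132 - (V(-7) + 278*J(29)) = -2585132 - ((1/12)*(-7)*(13 + 12*(-7)) + 278*29) = -2585132 - ((1/12)*(-7)*(13 - 84) + 8062) = -2585132 - ((1/12)*(-7)*(-71) + 8062) = -2585132 - (497/12 + 8062) = -2585132 - 1*97241/12 = -2585132 - 97241/12 = -31118825/12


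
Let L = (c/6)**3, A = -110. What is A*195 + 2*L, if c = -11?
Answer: -2317931/108 ≈ -21462.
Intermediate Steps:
L = -1331/216 (L = (-11/6)**3 = -1331/216 ≈ -6.1620)
A*195 + 2*L = -110*195 + 2*(-1331/216) = -21450 - 1331/108 = -2317931/108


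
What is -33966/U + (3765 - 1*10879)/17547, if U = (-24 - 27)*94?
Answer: 5508793/824709 ≈ 6.6797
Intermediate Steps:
U = -4794 (U = -51*94 = -4794)
-33966/U + (3765 - 1*10879)/17547 = -33966/(-4794) + (3765 - 1*10879)/17547 = -33966*(-1/4794) + (3765 - 10879)*(1/17547) = 333/47 - 7114*1/17547 = 333/47 - 7114/17547 = 5508793/824709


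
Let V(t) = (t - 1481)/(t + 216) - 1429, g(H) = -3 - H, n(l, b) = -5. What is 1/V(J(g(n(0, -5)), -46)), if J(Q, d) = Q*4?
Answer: -224/321569 ≈ -0.00069658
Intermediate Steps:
J(Q, d) = 4*Q
V(t) = -1429 + (-1481 + t)/(216 + t) (V(t) = (-1481 + t)/(216 + t) - 1429 = -1429 + (-1481 + t)/(216 + t))
1/V(J(g(n(0, -5)), -46)) = 1/((-310145 - 5712*(-3 - 1*(-5)))/(216 + 4*(-3 - 1*(-5)))) = 1/((-310145 - 5712*(-3 + 5))/(216 + 4*(-3 + 5))) = 1/((-310145 - 5712*2)/(216 + 4*2)) = 1/((-310145 - 1428*8)/(216 + 8)) = 1/((-310145 - 11424)/224) = 1/((1/224)*(-321569)) = 1/(-321569/224) = -224/321569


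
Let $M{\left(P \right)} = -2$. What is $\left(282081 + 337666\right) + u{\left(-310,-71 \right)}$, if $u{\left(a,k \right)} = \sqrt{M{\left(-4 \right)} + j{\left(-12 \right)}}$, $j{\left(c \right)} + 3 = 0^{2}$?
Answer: $619747 + i \sqrt{5} \approx 6.1975 \cdot 10^{5} + 2.2361 i$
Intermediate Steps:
$j{\left(c \right)} = -3$ ($j{\left(c \right)} = -3 + 0^{2} = -3 + 0 = -3$)
$u{\left(a,k \right)} = i \sqrt{5}$ ($u{\left(a,k \right)} = \sqrt{-2 - 3} = \sqrt{-5} = i \sqrt{5}$)
$\left(282081 + 337666\right) + u{\left(-310,-71 \right)} = \left(282081 + 337666\right) + i \sqrt{5} = 619747 + i \sqrt{5}$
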